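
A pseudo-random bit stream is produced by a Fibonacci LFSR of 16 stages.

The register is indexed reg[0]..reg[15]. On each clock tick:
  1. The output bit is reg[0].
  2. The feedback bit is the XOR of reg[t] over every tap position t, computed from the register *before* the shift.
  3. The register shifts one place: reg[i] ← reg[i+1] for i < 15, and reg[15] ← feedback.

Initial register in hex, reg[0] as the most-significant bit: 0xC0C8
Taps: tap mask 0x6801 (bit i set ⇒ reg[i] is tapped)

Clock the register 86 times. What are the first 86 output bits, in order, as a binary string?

k : reg_k → out_k, fb_k
0: 1100000011001000 → 1, fb=1
1: 1000000110010001 → 1, fb=0
2: 0000001100100010 → 0, fb=1
3: 0000011001000101 → 0, fb=1
4: 0000110010001011 → 0, fb=1
5: 0001100100010111 → 0, fb=1
6: 0011001000101111 → 0, fb=0
7: 0110010001011110 → 0, fb=1
8: 1100100010111101 → 1, fb=1
9: 1001000101111011 → 1, fb=1
10: 0010001011110111 → 0, fb=1
11: 0100010111101111 → 0, fb=0
12: 1000101111011110 → 1, fb=0
13: 0001011110111100 → 0, fb=0
14: 0010111101111000 → 0, fb=1
15: 0101111011110001 → 0, fb=1
16: 1011110111100011 → 1, fb=0
17: 0111101111000110 → 0, fb=0
18: 1111011110001100 → 1, fb=0
19: 1110111100011000 → 1, fb=0
20: 1101111000110000 → 1, fb=0
21: 1011110001100000 → 1, fb=1
22: 0111100011000001 → 0, fb=0
23: 1111000110000010 → 1, fb=0
24: 1110001100000100 → 1, fb=0
25: 1100011000001000 → 1, fb=1
26: 1000110000010001 → 1, fb=0
27: 0001100000100010 → 0, fb=1
28: 0011000001000101 → 0, fb=1
29: 0110000010001011 → 0, fb=1
30: 1100000100010111 → 1, fb=0
31: 1000001000101110 → 1, fb=1
32: 0000010001011101 → 0, fb=0
33: 0000100010111010 → 0, fb=0
34: 0001000101110100 → 0, fb=0
35: 0010001011101000 → 0, fb=0
36: 0100010111010000 → 0, fb=1
37: 1000101110100001 → 1, fb=1
38: 0001011101000011 → 0, fb=1
39: 0010111010000111 → 0, fb=0
40: 0101110100001110 → 0, fb=0
41: 1011101000011100 → 1, fb=1
42: 0111010000111001 → 0, fb=1
43: 1110100001110011 → 1, fb=1
44: 1101000011100111 → 1, fb=1
45: 1010000111001111 → 1, fb=1
46: 0100001110011111 → 0, fb=1
47: 1000011100111111 → 1, fb=0
48: 0000111001111110 → 0, fb=1
49: 0001110011111101 → 0, fb=0
50: 0011100111111010 → 0, fb=0
51: 0111001111110100 → 0, fb=0
52: 1110011111101000 → 1, fb=1
53: 1100111111010001 → 1, fb=0
54: 1001111110100010 → 1, fb=0
55: 0011111101000100 → 0, fb=1
56: 0111111010001001 → 0, fb=0
57: 1111110100010010 → 1, fb=1
58: 1111101000100101 → 1, fb=0
59: 1111010001001010 → 1, fb=0
60: 1110100010010100 → 1, fb=1
61: 1101000100101001 → 1, fb=1
62: 1010001001010011 → 1, fb=1
63: 0100010010100111 → 0, fb=0
64: 1000100101001110 → 1, fb=1
65: 0001001010011101 → 0, fb=0
66: 0010010100111010 → 0, fb=0
67: 0100101001110100 → 0, fb=0
68: 1001010011101000 → 1, fb=1
69: 0010100111010001 → 0, fb=1
70: 0101001110100011 → 0, fb=1
71: 1010011101000111 → 1, fb=1
72: 0100111010001111 → 0, fb=0
73: 1001110100011110 → 1, fb=0
74: 0011101000111100 → 0, fb=0
75: 0111010001111000 → 0, fb=1
76: 1110100011110001 → 1, fb=0
77: 1101000111100010 → 1, fb=0
78: 1010001111000100 → 1, fb=0
79: 0100011110001000 → 0, fb=0
80: 1000111100010000 → 1, fb=0
81: 0001111000100000 → 0, fb=0
82: 0011110001000000 → 0, fb=0
83: 0111100010000000 → 0, fb=0
84: 1111000100000000 → 1, fb=1
85: 1110001000000001 → 1, fb=1

11000000110010001011110111100011000001000101110100001110011111101000100101001110100011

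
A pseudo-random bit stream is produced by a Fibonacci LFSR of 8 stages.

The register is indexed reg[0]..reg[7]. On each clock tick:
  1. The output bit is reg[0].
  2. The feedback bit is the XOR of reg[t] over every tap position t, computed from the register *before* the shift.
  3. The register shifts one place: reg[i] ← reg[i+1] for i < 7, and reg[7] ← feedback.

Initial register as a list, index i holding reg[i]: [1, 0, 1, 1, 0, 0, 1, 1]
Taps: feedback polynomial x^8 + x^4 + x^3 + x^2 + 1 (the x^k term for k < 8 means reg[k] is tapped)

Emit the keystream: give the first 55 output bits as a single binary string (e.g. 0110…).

tick  register→output (feedback)
  0  10110011→1 (1)
  1  01100111→0 (1)
  2  11001111→1 (0)
  3  10011110→1 (1)
  4  00111101→0 (1)
  5  01111011→0 (1)
  6  11110111→1 (1)
  7  11101111→1 (1)
  8  11011111→1 (1)
  9  10111111→1 (0)
 10  01111110→0 (1)
 11  11111101→1 (0)
 12  11111010→1 (0)
 13  11110100→1 (1)
 14  11101001→1 (1)
 15  11010011→1 (0)
 16  10100110→1 (0)
 17  01001100→0 (1)
 18  10011001→1 (1)
 19  00110011→0 (0)
 20  01100110→0 (1)
 21  11001101→1 (0)
 22  10011010→1 (1)
 23  00110101→0 (0)
 24  01101010→0 (0)
 25  11010100→1 (0)
 26  10101000→1 (1)
 27  01010001→0 (1)
 28  10100011→1 (0)
 29  01000110→0 (0)
 30  10001100→1 (0)
 31  00011000→0 (0)
 32  00110000→0 (0)
 33  01100000→0 (1)
 34  11000001→1 (1)
 35  10000011→1 (1)
 36  00000111→0 (0)
 37  00001110→0 (1)
 38  00011101→0 (0)
 39  00111010→0 (1)
 40  01110101→0 (0)
 41  11101010→1 (1)
 42  11010101→1 (0)
 43  10101010→1 (1)
 44  01010101→0 (1)
 45  10101011→1 (1)
 46  01010111→0 (1)
 47  10101111→1 (1)
 48  01011111→0 (0)
 49  10111110→1 (0)
 50  01111100→0 (1)
 51  11111001→1 (0)
 52  11110010→1 (1)
 53  11100101→1 (0)
 54  11001010→1 (0)

1011001111011111101001100110101000110000011101010101111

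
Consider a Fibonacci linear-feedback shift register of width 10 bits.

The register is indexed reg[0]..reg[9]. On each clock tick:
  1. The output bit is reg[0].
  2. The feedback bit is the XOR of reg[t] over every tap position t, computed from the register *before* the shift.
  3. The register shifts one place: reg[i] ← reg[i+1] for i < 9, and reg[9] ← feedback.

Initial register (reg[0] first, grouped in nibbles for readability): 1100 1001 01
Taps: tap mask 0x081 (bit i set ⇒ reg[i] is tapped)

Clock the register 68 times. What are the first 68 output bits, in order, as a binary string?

k : reg_k → out_k, fb_k
0: 1100100101 → 1, fb=0
1: 1001001010 → 1, fb=1
2: 0010010101 → 0, fb=1
3: 0100101011 → 0, fb=0
4: 1001010110 → 1, fb=0
5: 0010101100 → 0, fb=1
6: 0101011001 → 0, fb=0
7: 1010110010 → 1, fb=1
8: 0101100101 → 0, fb=1
9: 1011001011 → 1, fb=1
10: 0110010111 → 0, fb=1
11: 1100101111 → 1, fb=0
12: 1001011110 → 1, fb=0
13: 0010111100 → 0, fb=1
14: 0101111001 → 0, fb=0
15: 1011110010 → 1, fb=1
16: 0111100101 → 0, fb=1
17: 1111001011 → 1, fb=1
18: 1110010111 → 1, fb=0
19: 1100101110 → 1, fb=0
20: 1001011100 → 1, fb=0
21: 0010111000 → 0, fb=0
22: 0101110000 → 0, fb=0
23: 1011100000 → 1, fb=1
24: 0111000001 → 0, fb=0
25: 1110000010 → 1, fb=1
26: 1100000101 → 1, fb=0
27: 1000001010 → 1, fb=1
28: 0000010101 → 0, fb=1
29: 0000101011 → 0, fb=0
30: 0001010110 → 0, fb=1
31: 0010101101 → 0, fb=1
32: 0101011011 → 0, fb=0
33: 1010110110 → 1, fb=0
34: 0101101100 → 0, fb=1
35: 1011011001 → 1, fb=1
36: 0110110011 → 0, fb=0
37: 1101100110 → 1, fb=0
38: 1011001100 → 1, fb=0
39: 0110011000 → 0, fb=0
40: 1100110000 → 1, fb=1
41: 1001100001 → 1, fb=1
42: 0011000011 → 0, fb=0
43: 0110000110 → 0, fb=1
44: 1100001101 → 1, fb=0
45: 1000011010 → 1, fb=1
46: 0000110101 → 0, fb=1
47: 0001101011 → 0, fb=0
48: 0011010110 → 0, fb=1
49: 0110101101 → 0, fb=1
50: 1101011011 → 1, fb=1
51: 1010110111 → 1, fb=0
52: 0101101110 → 0, fb=1
53: 1011011101 → 1, fb=0
54: 0110111010 → 0, fb=0
55: 1101110100 → 1, fb=0
56: 1011101000 → 1, fb=1
57: 0111010001 → 0, fb=0
58: 1110100010 → 1, fb=1
59: 1101000101 → 1, fb=0
60: 1010001010 → 1, fb=1
61: 0100010101 → 0, fb=1
62: 1000101011 → 1, fb=1
63: 0001010111 → 0, fb=1
64: 0010101111 → 0, fb=1
65: 0101011111 → 0, fb=1
66: 1010111111 → 1, fb=0
67: 0101111110 → 0, fb=1

11001001010110010111100101110000010101101100110000110101101110100010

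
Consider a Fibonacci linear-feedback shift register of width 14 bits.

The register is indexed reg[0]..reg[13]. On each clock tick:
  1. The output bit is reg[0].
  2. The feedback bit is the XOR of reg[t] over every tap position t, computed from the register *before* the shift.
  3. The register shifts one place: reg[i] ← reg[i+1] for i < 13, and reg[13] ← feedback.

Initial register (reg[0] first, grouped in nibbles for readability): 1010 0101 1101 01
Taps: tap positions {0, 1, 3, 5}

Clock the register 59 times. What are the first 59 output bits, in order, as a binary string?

10100101110101011110100110110001000001011110111001110010001

step | reg (before) | out | fb
   0 | 10100101110101 | 1 | 0
   1 | 01001011101010 | 0 | 1
   2 | 10010111010101 | 1 | 1
   3 | 00101110101011 | 0 | 1
   4 | 01011101010111 | 0 | 1
   5 | 10111010101111 | 1 | 0
   6 | 01110101011110 | 0 | 1
   7 | 11101010111101 | 1 | 0
   8 | 11010101111010 | 1 | 0
   9 | 10101011110100 | 1 | 1
  10 | 01010111101001 | 0 | 1
  11 | 10101111010011 | 1 | 0
  12 | 01011110100110 | 0 | 1
  13 | 10111101001101 | 1 | 1
  14 | 01111010011011 | 0 | 0
  15 | 11110100110110 | 1 | 0
  16 | 11101001101100 | 1 | 0
  17 | 11010011011000 | 1 | 1
  18 | 10100110110001 | 1 | 0
  19 | 01001101100010 | 0 | 0
  20 | 10011011000100 | 1 | 0
  21 | 00110110001000 | 0 | 0
  22 | 01101100010000 | 0 | 0
  23 | 11011000100000 | 1 | 1
  24 | 10110001000001 | 1 | 0
  25 | 01100010000010 | 0 | 1
  26 | 11000100000101 | 1 | 1
  27 | 10001000001011 | 1 | 1
  28 | 00010000010111 | 0 | 1
  29 | 00100000101111 | 0 | 0
  30 | 01000001011110 | 0 | 1
  31 | 10000010111101 | 1 | 1
  32 | 00000101111011 | 0 | 1
  33 | 00001011110111 | 0 | 0
  34 | 00010111101110 | 0 | 0
  35 | 00101111011100 | 0 | 1
  36 | 01011110111001 | 0 | 1
  37 | 10111101110011 | 1 | 1
  38 | 01111011100111 | 0 | 0
  39 | 11110111001110 | 1 | 0
  40 | 11101110011100 | 1 | 1
  41 | 11011100111001 | 1 | 0
  42 | 10111001110010 | 1 | 0
  43 | 01110011100100 | 0 | 0
  44 | 11100111001000 | 1 | 1
  45 | 11001110010001 | 1 | 1
  46 | 10011100100011 | 1 | 1
  47 | 00111001000111 | 0 | 1
  48 | 01110010001111 | 0 | 0
  49 | 11100100011110 | 1 | 1
  50 | 11001000111101 | 1 | 0
  51 | 10010001111010 | 1 | 0
  52 | 00100011110100 | 0 | 0
  53 | 01000111101000 | 0 | 0
  54 | 10001111010000 | 1 | 0
  55 | 00011110100000 | 0 | 0
  56 | 00111101000000 | 0 | 0
  57 | 01111010000000 | 0 | 0
  58 | 11110100000000 | 1 | 0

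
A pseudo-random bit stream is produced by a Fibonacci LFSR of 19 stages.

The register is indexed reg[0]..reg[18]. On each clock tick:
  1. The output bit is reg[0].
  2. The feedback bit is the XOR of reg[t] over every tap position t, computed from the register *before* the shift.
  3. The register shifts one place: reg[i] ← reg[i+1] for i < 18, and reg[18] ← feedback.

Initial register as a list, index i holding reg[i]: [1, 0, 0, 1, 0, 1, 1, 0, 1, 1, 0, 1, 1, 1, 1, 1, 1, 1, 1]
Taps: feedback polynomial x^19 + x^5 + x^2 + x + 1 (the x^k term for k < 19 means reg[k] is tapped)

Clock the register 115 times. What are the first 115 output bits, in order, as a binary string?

k : reg_k → out_k, fb_k
0: 1001011011011111111 → 1, fb=0
1: 0010110110111111110 → 0, fb=0
2: 0101101101111111100 → 0, fb=1
3: 1011011011111111001 → 1, fb=1
4: 0110110111111110011 → 0, fb=1
5: 1101101111111100111 → 1, fb=0
6: 1011011111111001110 → 1, fb=1
7: 0110111111110011101 → 0, fb=1
8: 1101111111100111011 → 1, fb=1
9: 1011111111001110111 → 1, fb=1
10: 0111111110011101111 → 0, fb=1
11: 1111111100111011111 → 1, fb=0
12: 1111111001110111110 → 1, fb=0
13: 1111110011101111100 → 1, fb=0
14: 1111100111011111000 → 1, fb=1
15: 1111001110111110001 → 1, fb=1
16: 1110011101111100011 → 1, fb=0
17: 1100111011111000110 → 1, fb=1
18: 1001110111110001101 → 1, fb=0
19: 0011101111100011010 → 0, fb=1
20: 0111011111000110101 → 0, fb=1
21: 1110111110001101011 → 1, fb=0
22: 1101111100011010110 → 1, fb=1
23: 1011111000110101101 → 1, fb=1
24: 0111110001101011011 → 0, fb=1
25: 1111100011010110111 → 1, fb=1
26: 1111000110101101111 → 1, fb=1
27: 1110001101011011111 → 1, fb=1
28: 1100011010110111111 → 1, fb=1
29: 1000110101101111111 → 1, fb=0
30: 0001101011011111110 → 0, fb=0
31: 0011010110111111100 → 0, fb=0
32: 0110101101111111000 → 0, fb=0
33: 1101011011111110000 → 1, fb=1
34: 1010110111111100001 → 1, fb=1
35: 0101101111111000011 → 0, fb=1
36: 1011011111110000111 → 1, fb=1
37: 0110111111100001111 → 0, fb=1
38: 1101111111000011111 → 1, fb=1
39: 1011111110000111111 → 1, fb=1
40: 0111111100001111111 → 0, fb=1
41: 1111111000011111111 → 1, fb=0
42: 1111110000111111110 → 1, fb=0
43: 1111100001111111100 → 1, fb=1
44: 1111000011111111001 → 1, fb=1
45: 1110000111111110011 → 1, fb=1
46: 1100001111111100111 → 1, fb=0
47: 1000011111111001110 → 1, fb=0
48: 0000111111110011100 → 0, fb=1
49: 0001111111100111001 → 0, fb=1
50: 0011111111001110011 → 0, fb=0
51: 0111111110011100110 → 0, fb=1
52: 1111111100111001101 → 1, fb=0
53: 1111111001110011010 → 1, fb=0
54: 1111110011100110100 → 1, fb=0
55: 1111100111001101000 → 1, fb=1
56: 1111001110011010001 → 1, fb=1
57: 1110011100110100011 → 1, fb=0
58: 1100111001101000110 → 1, fb=1
59: 1001110011010001101 → 1, fb=0
60: 0011100110100011010 → 0, fb=1
61: 0111001101000110101 → 0, fb=0
62: 1110011010001101010 → 1, fb=0
63: 1100110100011010100 → 1, fb=1
64: 1001101000110101001 → 1, fb=1
65: 0011010001101010011 → 0, fb=0
66: 0110100011010100110 → 0, fb=0
67: 1101000110101001100 → 1, fb=0
68: 1010001101010011000 → 1, fb=0
69: 0100011010100110000 → 0, fb=0
70: 1000110101001100000 → 1, fb=0
71: 0001101010011000000 → 0, fb=0
72: 0011010100110000000 → 0, fb=0
73: 0110101001100000000 → 0, fb=0
74: 1101010011000000000 → 1, fb=1
75: 1010100110000000001 → 1, fb=0
76: 0101001100000000010 → 0, fb=1
77: 1010011000000000101 → 1, fb=1
78: 0100110000000001011 → 0, fb=0
79: 1001100000000010110 → 1, fb=1
80: 0011000000000101101 → 0, fb=1
81: 0110000000001011011 → 0, fb=0
82: 1100000000010110110 → 1, fb=0
83: 1000000000101101100 → 1, fb=1
84: 0000000001011011001 → 0, fb=0
85: 0000000010110110010 → 0, fb=0
86: 0000000101101100100 → 0, fb=0
87: 0000001011011001000 → 0, fb=0
88: 0000010110110010000 → 0, fb=1
89: 0000101101100100001 → 0, fb=0
90: 0001011011001000010 → 0, fb=1
91: 0010110110010000101 → 0, fb=0
92: 0101101100100001010 → 0, fb=1
93: 1011011001000010101 → 1, fb=1
94: 0110110010000101011 → 0, fb=1
95: 1101100100001010111 → 1, fb=0
96: 1011001000010101110 → 1, fb=0
97: 0110010000101011100 → 0, fb=1
98: 1100100001010111001 → 1, fb=0
99: 1001000010101110010 → 1, fb=1
100: 0010000101011100101 → 0, fb=1
101: 0100001010111001011 → 0, fb=1
102: 1000010101110010111 → 1, fb=0
103: 0000101011100101110 → 0, fb=0
104: 0001010111001011100 → 0, fb=1
105: 0010101110010111001 → 0, fb=1
106: 0101011100101110011 → 0, fb=0
107: 1010111001011100110 → 1, fb=1
108: 0101110010111001101 → 0, fb=0
109: 1011100101110011010 → 1, fb=0
110: 0111001011100110100 → 0, fb=0
111: 1110010111001101000 → 1, fb=0
112: 1100101110011010000 → 1, fb=0
113: 1001011100110100000 → 1, fb=0
114: 0010111001101000000 → 0, fb=0

1001011011011111111001110111110001101011011111110000111111110011100110100011010100110000000001011011001000010101110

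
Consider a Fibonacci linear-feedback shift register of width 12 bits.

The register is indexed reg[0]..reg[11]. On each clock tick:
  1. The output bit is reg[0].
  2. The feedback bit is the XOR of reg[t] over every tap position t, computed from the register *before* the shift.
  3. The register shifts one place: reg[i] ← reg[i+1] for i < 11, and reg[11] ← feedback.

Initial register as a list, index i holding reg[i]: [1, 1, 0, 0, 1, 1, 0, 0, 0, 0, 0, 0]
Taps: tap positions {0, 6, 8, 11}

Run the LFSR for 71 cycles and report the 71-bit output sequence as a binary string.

11001100000010000100011010100111000001000011110110110100011101101010010

tick  register→output (feedback)
  0  110011000000→1 (1)
  1  100110000001→1 (0)
  2  001100000010→0 (0)
  3  011000000100→0 (0)
  4  110000001000→1 (0)
  5  100000010000→1 (1)
  6  000000100001→0 (0)
  7  000001000010→0 (0)
  8  000010000100→0 (0)
  9  000100001000→0 (1)
 10  001000010001→0 (1)
 11  010000100011→0 (0)
 12  100001000110→1 (1)
 13  000010001101→0 (0)
 14  000100011010→0 (1)
 15  001000110101→0 (0)
 16  010001101010→0 (0)
 17  100011010100→1 (1)
 18  000110101001→0 (1)
 19  001101010011→0 (1)
 20  011010100111→0 (0)
 21  110101001110→1 (0)
 22  101010011100→1 (0)
 23  010100111000→0 (0)
 24  101001110000→1 (0)
 25  010011100000→0 (1)
 26  100111000001→1 (0)
 27  001110000010→0 (0)
 28  011100000100→0 (0)
 29  111000001000→1 (0)
 30  110000010000→1 (1)
 31  100000100001→1 (1)
 32  000001000011→0 (1)
 33  000010000111→0 (1)
 34  000100001111→0 (0)
 35  001000011110→0 (1)
 36  010000111101→0 (1)
 37  100001111011→1 (0)
 38  000011110110→0 (1)
 39  000111101101→0 (1)
 40  001111011011→0 (0)
 41  011110110110→0 (1)
 42  111101101101→1 (0)
 43  111011011010→1 (0)
 44  110110110100→1 (0)
 45  101101101000→1 (1)
 46  011011010001→0 (1)
 47  110110100011→1 (1)
 48  101101000111→1 (0)
 49  011010001110→0 (1)
 50  110100011101→1 (1)
 51  101000111011→1 (0)
 52  010001110110→0 (1)
 53  100011101101→1 (0)
 54  000111011010→0 (1)
 55  001110110101→0 (0)
 56  011101101010→0 (0)
 57  111011010100→1 (1)
 58  110110101001→1 (0)
 59  101101010010→1 (1)
 60  011010100101→0 (0)
 61  110101001010→1 (0)
 62  101010010100→1 (1)
 63  010100101001→0 (1)
 64  101001010011→1 (0)
 65  010010100110→0 (1)
 66  100101001101→1 (1)
 67  001010011011→0 (0)
 68  010100110110→0 (1)
 69  101001101101→1 (0)
 70  010011011010→0 (1)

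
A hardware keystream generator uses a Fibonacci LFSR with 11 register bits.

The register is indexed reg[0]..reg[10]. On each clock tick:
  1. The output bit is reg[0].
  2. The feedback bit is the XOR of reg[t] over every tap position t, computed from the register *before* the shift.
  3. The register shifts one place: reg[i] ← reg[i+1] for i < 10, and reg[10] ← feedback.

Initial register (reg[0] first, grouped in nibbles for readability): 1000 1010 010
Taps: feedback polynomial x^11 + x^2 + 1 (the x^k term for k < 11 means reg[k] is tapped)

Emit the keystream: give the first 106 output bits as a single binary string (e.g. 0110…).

1000101001010100011000001011110001001001101011011110001101001101110011110101111001000100111010101110100000

step | reg (before) | out | fb
   0 | 10001010010 | 1 | 1
   1 | 00010100101 | 0 | 0
   2 | 00101001010 | 0 | 1
   3 | 01010010101 | 0 | 0
   4 | 10100101010 | 1 | 0
   5 | 01001010100 | 0 | 0
   6 | 10010101000 | 1 | 1
   7 | 00101010001 | 0 | 1
   8 | 01010100011 | 0 | 0
   9 | 10101000110 | 1 | 0
  10 | 01010001100 | 0 | 0
  11 | 10100011000 | 1 | 0
  12 | 01000110000 | 0 | 0
  13 | 10001100000 | 1 | 1
  14 | 00011000001 | 0 | 0
  15 | 00110000010 | 0 | 1
  16 | 01100000101 | 0 | 1
  17 | 11000001011 | 1 | 1
  18 | 10000010111 | 1 | 1
  19 | 00000101111 | 0 | 0
  20 | 00001011110 | 0 | 0
  21 | 00010111100 | 0 | 0
  22 | 00101111000 | 0 | 1
  23 | 01011110001 | 0 | 0
  24 | 10111100010 | 1 | 0
  25 | 01111000100 | 0 | 1
  26 | 11110001001 | 1 | 0
  27 | 11100010010 | 1 | 0
  28 | 11000100100 | 1 | 1
  29 | 10001001001 | 1 | 1
  30 | 00010010011 | 0 | 0
  31 | 00100100110 | 0 | 1
  32 | 01001001101 | 0 | 0
  33 | 10010011010 | 1 | 1
  34 | 00100110101 | 0 | 1
  35 | 01001101011 | 0 | 0
  36 | 10011010110 | 1 | 1
  37 | 00110101101 | 0 | 1
  38 | 01101011011 | 0 | 1
  39 | 11010110111 | 1 | 1
  40 | 10101101111 | 1 | 0
  41 | 01011011110 | 0 | 0
  42 | 10110111100 | 1 | 0
  43 | 01101111000 | 0 | 1
  44 | 11011110001 | 1 | 1
  45 | 10111100011 | 1 | 0
  46 | 01111000110 | 0 | 1
  47 | 11110001101 | 1 | 0
  48 | 11100011010 | 1 | 0
  49 | 11000110100 | 1 | 1
  50 | 10001101001 | 1 | 1
  51 | 00011010011 | 0 | 0
  52 | 00110100110 | 0 | 1
  53 | 01101001101 | 0 | 1
  54 | 11010011011 | 1 | 1
  55 | 10100110111 | 1 | 0
  56 | 01001101110 | 0 | 0
  57 | 10011011100 | 1 | 1
  58 | 00110111001 | 0 | 1
  59 | 01101110011 | 0 | 1
  60 | 11011100111 | 1 | 1
  61 | 10111001111 | 1 | 0
  62 | 01110011110 | 0 | 1
  63 | 11100111101 | 1 | 0
  64 | 11001111010 | 1 | 1
  65 | 10011110101 | 1 | 1
  66 | 00111101011 | 0 | 1
  67 | 01111010111 | 0 | 1
  68 | 11110101111 | 1 | 0
  69 | 11101011110 | 1 | 0
  70 | 11010111100 | 1 | 1
  71 | 10101111001 | 1 | 0
  72 | 01011110010 | 0 | 0
  73 | 10111100100 | 1 | 0
  74 | 01111001000 | 0 | 1
  75 | 11110010001 | 1 | 0
  76 | 11100100010 | 1 | 0
  77 | 11001000100 | 1 | 1
  78 | 10010001001 | 1 | 1
  79 | 00100010011 | 0 | 1
  80 | 01000100111 | 0 | 0
  81 | 10001001110 | 1 | 1
  82 | 00010011101 | 0 | 0
  83 | 00100111010 | 0 | 1
  84 | 01001110101 | 0 | 0
  85 | 10011101010 | 1 | 1
  86 | 00111010101 | 0 | 1
  87 | 01110101011 | 0 | 1
  88 | 11101010111 | 1 | 0
  89 | 11010101110 | 1 | 1
  90 | 10101011101 | 1 | 0
  91 | 01010111010 | 0 | 0
  92 | 10101110100 | 1 | 0
  93 | 01011101000 | 0 | 0
  94 | 10111010000 | 1 | 0
  95 | 01110100000 | 0 | 1
  96 | 11101000001 | 1 | 0
  97 | 11010000010 | 1 | 1
  98 | 10100000101 | 1 | 0
  99 | 01000001010 | 0 | 0
 100 | 10000010100 | 1 | 1
 101 | 00000101001 | 0 | 0
 102 | 00001010010 | 0 | 0
 103 | 00010100100 | 0 | 0
 104 | 00101001000 | 0 | 1
 105 | 01010010001 | 0 | 0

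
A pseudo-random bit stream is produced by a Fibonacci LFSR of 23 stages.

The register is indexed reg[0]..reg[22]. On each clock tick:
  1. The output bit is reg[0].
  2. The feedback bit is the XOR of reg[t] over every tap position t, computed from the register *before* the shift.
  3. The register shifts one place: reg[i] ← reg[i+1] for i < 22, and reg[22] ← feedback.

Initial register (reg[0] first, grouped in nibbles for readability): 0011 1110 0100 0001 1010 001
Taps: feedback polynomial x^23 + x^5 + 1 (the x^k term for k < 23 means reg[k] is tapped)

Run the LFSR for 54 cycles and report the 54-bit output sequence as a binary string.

001111100100000110100011111011001110101110111100111000

step | reg (before) | out | fb
   0 | 00111110010000011010001 | 0 | 1
   1 | 01111100100000110100011 | 0 | 1
   2 | 11111001000001101000111 | 1 | 1
   3 | 11110010000011010001111 | 1 | 1
   4 | 11100100000110100011111 | 1 | 0
   5 | 11001000001101000111110 | 1 | 1
   6 | 10010000011010001111101 | 1 | 1
   7 | 00100000110100011111011 | 0 | 0
   8 | 01000001101000111110110 | 0 | 0
   9 | 10000011010001111101100 | 1 | 1
  10 | 00000110100011111011001 | 0 | 1
  11 | 00001101000111110110011 | 0 | 1
  12 | 00011010001111101100111 | 0 | 0
  13 | 00110100011111011001110 | 0 | 1
  14 | 01101000111110110011101 | 0 | 0
  15 | 11010001111101100111010 | 1 | 1
  16 | 10100011111011001110101 | 1 | 1
  17 | 01000111110110011101011 | 0 | 1
  18 | 10001111101100111010111 | 1 | 0
  19 | 00011111011001110101110 | 0 | 1
  20 | 00111110110011101011101 | 0 | 1
  21 | 01111101100111010111011 | 0 | 1
  22 | 11111011001110101110111 | 1 | 1
  23 | 11110110011101011101111 | 1 | 0
  24 | 11101100111010111011110 | 1 | 0
  25 | 11011001110101110111100 | 1 | 1
  26 | 10110011101011101111001 | 1 | 1
  27 | 01100111010111011110011 | 0 | 1
  28 | 11001110101110111100111 | 1 | 0
  29 | 10011101011101111001110 | 1 | 0
  30 | 00111010111011110011100 | 0 | 0
  31 | 01110101110111100111000 | 0 | 1
  32 | 11101011101111001110001 | 1 | 1
  33 | 11010111011110011100011 | 1 | 0
  34 | 10101110111100111000110 | 1 | 0
  35 | 01011101111001110001100 | 0 | 1
  36 | 10111011110011100011001 | 1 | 1
  37 | 01110111100111000110011 | 0 | 1
  38 | 11101111001110001100111 | 1 | 0
  39 | 11011110011100011001110 | 1 | 0
  40 | 10111100111000110011100 | 1 | 0
  41 | 01111001110001100111000 | 0 | 0
  42 | 11110011100011001110000 | 1 | 1
  43 | 11100111000110011100001 | 1 | 0
  44 | 11001110001100111000010 | 1 | 0
  45 | 10011100011001110000100 | 1 | 0
  46 | 00111000110011100001000 | 0 | 0
  47 | 01110001100111000010000 | 0 | 0
  48 | 11100011001110000100000 | 1 | 1
  49 | 11000110011100001000001 | 1 | 0
  50 | 10001100111000010000010 | 1 | 0
  51 | 00011001110000100000100 | 0 | 0
  52 | 00110011100001000001000 | 0 | 0
  53 | 01100111000010000010000 | 0 | 1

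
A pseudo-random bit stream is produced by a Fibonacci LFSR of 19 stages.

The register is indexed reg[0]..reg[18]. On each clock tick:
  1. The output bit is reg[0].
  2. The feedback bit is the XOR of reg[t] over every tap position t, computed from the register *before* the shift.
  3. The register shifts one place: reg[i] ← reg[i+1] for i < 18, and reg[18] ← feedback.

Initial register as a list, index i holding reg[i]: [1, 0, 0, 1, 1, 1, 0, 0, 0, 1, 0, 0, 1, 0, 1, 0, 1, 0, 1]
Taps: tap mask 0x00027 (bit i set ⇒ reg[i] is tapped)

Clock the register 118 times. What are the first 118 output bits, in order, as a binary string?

1001110001001010101010111001010000000100000011011001001110110010010100011000101010110000101111000110000010010111001001

step | reg (before) | out | fb
   0 | 1001110001001010101 | 1 | 0
   1 | 0011100010010101010 | 0 | 1
   2 | 0111000100101010101 | 0 | 0
   3 | 1110001001010101010 | 1 | 1
   4 | 1100010010101010101 | 1 | 1
   5 | 1000100101010101011 | 1 | 1
   6 | 0001001010101010111 | 0 | 0
   7 | 0010010101010101110 | 0 | 0
   8 | 0100101010101011100 | 0 | 1
   9 | 1001010101010111001 | 1 | 0
  10 | 0010101010101110010 | 0 | 1
  11 | 0101010101011100101 | 0 | 0
  12 | 1010101010111001010 | 1 | 0
  13 | 0101010101110010100 | 0 | 0
  14 | 1010101011100101000 | 1 | 0
  15 | 0101010111001010000 | 0 | 0
  16 | 1010101110010100000 | 1 | 0
  17 | 0101011100101000000 | 0 | 0
  18 | 1010111001010000000 | 1 | 1
  19 | 0101110010100000001 | 0 | 0
  20 | 1011100101000000010 | 1 | 0
  21 | 0111001010000000100 | 0 | 0
  22 | 1110010100000001000 | 1 | 0
  23 | 1100101000000010000 | 1 | 0
  24 | 1001010000000100000 | 1 | 0
  25 | 0010100000001000000 | 0 | 1
  26 | 0101000000010000001 | 0 | 1
  27 | 1010000000100000011 | 1 | 0
  28 | 0100000001000000110 | 0 | 1
  29 | 1000000010000001101 | 1 | 1
  30 | 0000000100000011011 | 0 | 0
  31 | 0000001000000110110 | 0 | 0
  32 | 0000010000001101100 | 0 | 1
  33 | 0000100000011011001 | 0 | 0
  34 | 0001000000110110010 | 0 | 0
  35 | 0010000001101100100 | 0 | 1
  36 | 0100000011011001001 | 0 | 1
  37 | 1000000110110010011 | 1 | 1
  38 | 0000001101100100111 | 0 | 0
  39 | 0000011011001001110 | 0 | 1
  40 | 0000110110010011101 | 0 | 1
  41 | 0001101100100111011 | 0 | 0
  42 | 0011011001001110110 | 0 | 0
  43 | 0110110010011101100 | 0 | 1
  44 | 1101100100111011001 | 1 | 0
  45 | 1011001001110110010 | 1 | 0
  46 | 0110010011101100100 | 0 | 1
  47 | 1100100111011001001 | 1 | 0
  48 | 1001001110110010010 | 1 | 1
  49 | 0010011101100100101 | 0 | 0
  50 | 0100111011001001010 | 0 | 0
  51 | 1001110110010010100 | 1 | 0
  52 | 0011101100100101000 | 0 | 1
  53 | 0111011001001010001 | 0 | 1
  54 | 1110110010010100011 | 1 | 0
  55 | 1101100100101000110 | 1 | 0
  56 | 1011001001010001100 | 1 | 0
  57 | 0110010010100011000 | 0 | 1
  58 | 1100100101000110001 | 1 | 0
  59 | 1001001010001100010 | 1 | 1
  60 | 0010010100011000101 | 0 | 0
  61 | 0100101000110001010 | 0 | 1
  62 | 1001010001100010101 | 1 | 0
  63 | 0010100011000101010 | 0 | 1
  64 | 0101000110001010101 | 0 | 1
  65 | 1010001100010101011 | 1 | 0
  66 | 0100011000101010110 | 0 | 0
  67 | 1000110001010101100 | 1 | 0
  68 | 0001100010101011000 | 0 | 0
  69 | 0011000101010110000 | 0 | 1
  70 | 0110001010101100001 | 0 | 0
  71 | 1100010101011000010 | 1 | 1
  72 | 1000101010110000101 | 1 | 1
  73 | 0001010101100001011 | 0 | 1
  74 | 0010101011000010111 | 0 | 1
  75 | 0101010110000101111 | 0 | 0
  76 | 1010101100001011110 | 1 | 0
  77 | 0101011000010111100 | 0 | 0
  78 | 1010110000101111000 | 1 | 1
  79 | 0101100001011110001 | 0 | 1
  80 | 1011000010111100011 | 1 | 0
  81 | 0110000101111000110 | 0 | 0
  82 | 1100001011110001100 | 1 | 0
  83 | 1000010111100011000 | 1 | 0
  84 | 0000101111000110000 | 0 | 0
  85 | 0001011110001100000 | 0 | 1
  86 | 0010111100011000001 | 0 | 0
  87 | 0101111000110000010 | 0 | 0
  88 | 1011110001100000100 | 1 | 1
  89 | 0111100011000001001 | 0 | 0
  90 | 1111000110000010010 | 1 | 1
  91 | 1110001100000100101 | 1 | 1
  92 | 1100011000001001011 | 1 | 1
  93 | 1000110000010010111 | 1 | 0
  94 | 0001100000100101110 | 0 | 0
  95 | 0011000001001011100 | 0 | 1
  96 | 0110000010010111001 | 0 | 0
  97 | 1100000100101110010 | 1 | 0
  98 | 1000001001011100100 | 1 | 1
  99 | 0000010010111001001 | 0 | 1
 100 | 0000100101110010011 | 0 | 0
 101 | 0001001011100100110 | 0 | 0
 102 | 0010010111001001100 | 0 | 0
 103 | 0100101110010011000 | 0 | 1
 104 | 1001011100100110001 | 1 | 0
 105 | 0010111001001100010 | 0 | 0
 106 | 0101110010011000100 | 0 | 0
 107 | 1011100100110001000 | 1 | 0
 108 | 0111001001100010000 | 0 | 0
 109 | 1110010011000100000 | 1 | 0
 110 | 1100100110001000000 | 1 | 0
 111 | 1001001100010000000 | 1 | 1
 112 | 0010011000100000001 | 0 | 0
 113 | 0100110001000000010 | 0 | 0
 114 | 1001100010000000100 | 1 | 1
 115 | 0011000100000001001 | 0 | 1
 116 | 0110001000000010011 | 0 | 0
 117 | 1100010000000100110 | 1 | 1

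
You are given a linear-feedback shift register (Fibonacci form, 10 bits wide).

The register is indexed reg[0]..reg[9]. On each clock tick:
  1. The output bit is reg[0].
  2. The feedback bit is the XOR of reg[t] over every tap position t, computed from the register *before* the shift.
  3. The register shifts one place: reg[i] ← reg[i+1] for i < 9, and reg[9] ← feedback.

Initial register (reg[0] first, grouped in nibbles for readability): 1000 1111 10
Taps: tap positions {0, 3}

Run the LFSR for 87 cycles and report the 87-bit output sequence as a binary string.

tick  register→output (feedback)
  0  1000111110→1 (1)
  1  0001111101→0 (1)
  2  0011111011→0 (1)
  3  0111110111→0 (1)
  4  1111101111→1 (0)
  5  1111011110→1 (0)
  6  1110111100→1 (1)
  7  1101111001→1 (0)
  8  1011110010→1 (0)
  9  0111100100→0 (1)
 10  1111001001→1 (0)
 11  1110010010→1 (1)
 12  1100100101→1 (1)
 13  1001001011→1 (0)
 14  0010010110→0 (0)
 15  0100101100→0 (0)
 16  1001011000→1 (0)
 17  0010110000→0 (0)
 18  0101100000→0 (1)
 19  1011000001→1 (0)
 20  0110000010→0 (0)
 21  1100000100→1 (1)
 22  1000001001→1 (1)
 23  0000010011→0 (0)
 24  0000100110→0 (0)
 25  0001001100→0 (1)
 26  0010011001→0 (0)
 27  0100110010→0 (0)
 28  1001100100→1 (0)
 29  0011001000→0 (1)
 30  0110010001→0 (0)
 31  1100100010→1 (1)
 32  1001000101→1 (0)
 33  0010001010→0 (0)
 34  0100010100→0 (0)
 35  1000101000→1 (1)
 36  0001010001→0 (1)
 37  0010100011→0 (0)
 38  0101000110→0 (1)
 39  1010001101→1 (1)
 40  0100011011→0 (0)
 41  1000110110→1 (1)
 42  0001101101→0 (1)
 43  0011011011→0 (1)
 44  0110110111→0 (0)
 45  1101101110→1 (0)
 46  1011011100→1 (0)
 47  0110111000→0 (0)
 48  1101110000→1 (0)
 49  1011100000→1 (0)
 50  0111000000→0 (1)
 51  1110000001→1 (1)
 52  1100000011→1 (1)
 53  1000000111→1 (1)
 54  0000001111→0 (0)
 55  0000011110→0 (0)
 56  0000111100→0 (0)
 57  0001111000→0 (1)
 58  0011110001→0 (1)
 59  0111100011→0 (1)
 60  1111000111→1 (0)
 61  1110001110→1 (1)
 62  1100011101→1 (1)
 63  1000111011→1 (1)
 64  0001110111→0 (1)
 65  0011101111→0 (1)
 66  0111011111→0 (1)
 67  1110111111→1 (1)
 68  1101111111→1 (0)
 69  1011111110→1 (0)
 70  0111111100→0 (1)
 71  1111111001→1 (0)
 72  1111110010→1 (0)
 73  1111100100→1 (0)
 74  1111001000→1 (0)
 75  1110010000→1 (1)
 76  1100100001→1 (1)
 77  1001000011→1 (0)
 78  0010000110→0 (0)
 79  0100001100→0 (0)
 80  1000011000→1 (1)
 81  0000110001→0 (0)
 82  0001100010→0 (1)
 83  0011000101→0 (1)
 84  0110001011→0 (0)
 85  1100010110→1 (1)
 86  1000101101→1 (1)

100011111011110010010110000010011001000101000110110111000000111100011101111111001000011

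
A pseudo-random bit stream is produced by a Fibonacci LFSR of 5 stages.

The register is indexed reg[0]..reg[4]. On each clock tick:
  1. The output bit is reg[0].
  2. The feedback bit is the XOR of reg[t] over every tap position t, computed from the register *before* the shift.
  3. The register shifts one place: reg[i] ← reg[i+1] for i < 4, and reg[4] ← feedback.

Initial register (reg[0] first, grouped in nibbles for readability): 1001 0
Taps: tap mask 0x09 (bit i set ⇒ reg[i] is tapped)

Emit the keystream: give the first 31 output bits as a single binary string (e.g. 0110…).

1001000010101110110001111100110

step | reg (before) | out | fb
   0 | 10010 | 1 | 0
   1 | 00100 | 0 | 0
   2 | 01000 | 0 | 0
   3 | 10000 | 1 | 1
   4 | 00001 | 0 | 0
   5 | 00010 | 0 | 1
   6 | 00101 | 0 | 0
   7 | 01010 | 0 | 1
   8 | 10101 | 1 | 1
   9 | 01011 | 0 | 1
  10 | 10111 | 1 | 0
  11 | 01110 | 0 | 1
  12 | 11101 | 1 | 1
  13 | 11011 | 1 | 0
  14 | 10110 | 1 | 0
  15 | 01100 | 0 | 0
  16 | 11000 | 1 | 1
  17 | 10001 | 1 | 1
  18 | 00011 | 0 | 1
  19 | 00111 | 0 | 1
  20 | 01111 | 0 | 1
  21 | 11111 | 1 | 0
  22 | 11110 | 1 | 0
  23 | 11100 | 1 | 1
  24 | 11001 | 1 | 1
  25 | 10011 | 1 | 0
  26 | 00110 | 0 | 1
  27 | 01101 | 0 | 0
  28 | 11010 | 1 | 0
  29 | 10100 | 1 | 1
  30 | 01001 | 0 | 0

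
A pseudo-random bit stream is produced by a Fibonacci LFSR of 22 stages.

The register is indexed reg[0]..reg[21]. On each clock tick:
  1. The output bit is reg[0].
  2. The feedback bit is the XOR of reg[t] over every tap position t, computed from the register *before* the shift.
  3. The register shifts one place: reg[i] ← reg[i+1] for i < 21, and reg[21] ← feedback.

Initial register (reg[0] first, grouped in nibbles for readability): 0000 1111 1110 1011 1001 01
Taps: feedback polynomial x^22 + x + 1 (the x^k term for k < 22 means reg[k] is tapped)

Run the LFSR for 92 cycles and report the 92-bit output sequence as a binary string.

step | reg (before) | out | fb
   0 | 0000111111101011100101 | 0 | 0
   1 | 0001111111010111001010 | 0 | 0
   2 | 0011111110101110010100 | 0 | 0
   3 | 0111111101011100101000 | 0 | 1
   4 | 1111111010111001010001 | 1 | 0
   5 | 1111110101110010100010 | 1 | 0
   6 | 1111101011100101000100 | 1 | 0
   7 | 1111010111001010001000 | 1 | 0
   8 | 1110101110010100010000 | 1 | 0
   9 | 1101011100101000100000 | 1 | 0
  10 | 1010111001010001000000 | 1 | 1
  11 | 0101110010100010000001 | 0 | 1
  12 | 1011100101000100000011 | 1 | 1
  13 | 0111001010001000000111 | 0 | 1
  14 | 1110010100010000001111 | 1 | 0
  15 | 1100101000100000011110 | 1 | 0
  16 | 1001010001000000111100 | 1 | 1
  17 | 0010100010000001111001 | 0 | 0
  18 | 0101000100000011110010 | 0 | 1
  19 | 1010001000000111100101 | 1 | 1
  20 | 0100010000001111001011 | 0 | 1
  21 | 1000100000011110010111 | 1 | 1
  22 | 0001000000111100101111 | 0 | 0
  23 | 0010000001111001011110 | 0 | 0
  24 | 0100000011110010111100 | 0 | 1
  25 | 1000000111100101111001 | 1 | 1
  26 | 0000001111001011110011 | 0 | 0
  27 | 0000011110010111100110 | 0 | 0
  28 | 0000111100101111001100 | 0 | 0
  29 | 0001111001011110011000 | 0 | 0
  30 | 0011110010111100110000 | 0 | 0
  31 | 0111100101111001100000 | 0 | 1
  32 | 1111001011110011000001 | 1 | 0
  33 | 1110010111100110000010 | 1 | 0
  34 | 1100101111001100000100 | 1 | 0
  35 | 1001011110011000001000 | 1 | 1
  36 | 0010111100110000010001 | 0 | 0
  37 | 0101111001100000100010 | 0 | 1
  38 | 1011110011000001000101 | 1 | 1
  39 | 0111100110000010001011 | 0 | 1
  40 | 1111001100000100010111 | 1 | 0
  41 | 1110011000001000101110 | 1 | 0
  42 | 1100110000010001011100 | 1 | 0
  43 | 1001100000100010111000 | 1 | 1
  44 | 0011000001000101110001 | 0 | 0
  45 | 0110000010001011100010 | 0 | 1
  46 | 1100000100010111000101 | 1 | 0
  47 | 1000001000101110001010 | 1 | 1
  48 | 0000010001011100010101 | 0 | 0
  49 | 0000100010111000101010 | 0 | 0
  50 | 0001000101110001010100 | 0 | 0
  51 | 0010001011100010101000 | 0 | 0
  52 | 0100010111000101010000 | 0 | 1
  53 | 1000101110001010100001 | 1 | 1
  54 | 0001011100010101000011 | 0 | 0
  55 | 0010111000101010000110 | 0 | 0
  56 | 0101110001010100001100 | 0 | 1
  57 | 1011100010101000011001 | 1 | 1
  58 | 0111000101010000110011 | 0 | 1
  59 | 1110001010100001100111 | 1 | 0
  60 | 1100010101000011001110 | 1 | 0
  61 | 1000101010000110011100 | 1 | 1
  62 | 0001010100001100111001 | 0 | 0
  63 | 0010101000011001110010 | 0 | 0
  64 | 0101010000110011100100 | 0 | 1
  65 | 1010100001100111001001 | 1 | 1
  66 | 0101000011001110010011 | 0 | 1
  67 | 1010000110011100100111 | 1 | 1
  68 | 0100001100111001001111 | 0 | 1
  69 | 1000011001110010011111 | 1 | 1
  70 | 0000110011100100111111 | 0 | 0
  71 | 0001100111001001111110 | 0 | 0
  72 | 0011001110010011111100 | 0 | 0
  73 | 0110011100100111111000 | 0 | 1
  74 | 1100111001001111110001 | 1 | 0
  75 | 1001110010011111100010 | 1 | 1
  76 | 0011100100111111000101 | 0 | 0
  77 | 0111001001111110001010 | 0 | 1
  78 | 1110010011111100010101 | 1 | 0
  79 | 1100100111111000101010 | 1 | 0
  80 | 1001001111110001010100 | 1 | 1
  81 | 0010011111100010101001 | 0 | 0
  82 | 0100111111000101010010 | 0 | 1
  83 | 1001111110001010100101 | 1 | 1
  84 | 0011111100010101001011 | 0 | 0
  85 | 0111111000101010010110 | 0 | 1
  86 | 1111110001010100101101 | 1 | 0
  87 | 1111100010101001011010 | 1 | 0
  88 | 1111000101010010110100 | 1 | 0
  89 | 1110001010100101101000 | 1 | 0
  90 | 1100010101001011010000 | 1 | 0
  91 | 1000101010010110100000 | 1 | 1

00001111111010111001010001000000111100101111001100000100010111000101010000110011100100111111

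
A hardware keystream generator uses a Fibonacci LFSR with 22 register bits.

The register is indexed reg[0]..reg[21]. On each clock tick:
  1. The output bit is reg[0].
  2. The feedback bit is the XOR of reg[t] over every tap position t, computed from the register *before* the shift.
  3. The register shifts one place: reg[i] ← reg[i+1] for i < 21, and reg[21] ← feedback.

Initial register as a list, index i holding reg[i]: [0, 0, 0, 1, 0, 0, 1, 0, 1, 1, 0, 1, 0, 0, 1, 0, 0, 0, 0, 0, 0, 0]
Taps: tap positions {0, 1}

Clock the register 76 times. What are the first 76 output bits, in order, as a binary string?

k : reg_k → out_k, fb_k
0: 0001001011010010000000 → 0, fb=0
1: 0010010110100100000000 → 0, fb=0
2: 0100101101001000000000 → 0, fb=1
3: 1001011010010000000001 → 1, fb=1
4: 0010110100100000000011 → 0, fb=0
5: 0101101001000000000110 → 0, fb=1
6: 1011010010000000001101 → 1, fb=1
7: 0110100100000000011011 → 0, fb=1
8: 1101001000000000110111 → 1, fb=0
9: 1010010000000001101110 → 1, fb=1
10: 0100100000000011011101 → 0, fb=1
11: 1001000000000110111011 → 1, fb=1
12: 0010000000001101110111 → 0, fb=0
13: 0100000000011011101110 → 0, fb=1
14: 1000000000110111011101 → 1, fb=1
15: 0000000001101110111011 → 0, fb=0
16: 0000000011011101110110 → 0, fb=0
17: 0000000110111011101100 → 0, fb=0
18: 0000001101110111011000 → 0, fb=0
19: 0000011011101110110000 → 0, fb=0
20: 0000110111011101100000 → 0, fb=0
21: 0001101110111011000000 → 0, fb=0
22: 0011011101110110000000 → 0, fb=0
23: 0110111011101100000000 → 0, fb=1
24: 1101110111011000000001 → 1, fb=0
25: 1011101110110000000010 → 1, fb=1
26: 0111011101100000000101 → 0, fb=1
27: 1110111011000000001011 → 1, fb=0
28: 1101110110000000010110 → 1, fb=0
29: 1011101100000000101100 → 1, fb=1
30: 0111011000000001011001 → 0, fb=1
31: 1110110000000010110011 → 1, fb=0
32: 1101100000000101100110 → 1, fb=0
33: 1011000000001011001100 → 1, fb=1
34: 0110000000010110011001 → 0, fb=1
35: 1100000000101100110011 → 1, fb=0
36: 1000000001011001100110 → 1, fb=1
37: 0000000010110011001101 → 0, fb=0
38: 0000000101100110011010 → 0, fb=0
39: 0000001011001100110100 → 0, fb=0
40: 0000010110011001101000 → 0, fb=0
41: 0000101100110011010000 → 0, fb=0
42: 0001011001100110100000 → 0, fb=0
43: 0010110011001101000000 → 0, fb=0
44: 0101100110011010000000 → 0, fb=1
45: 1011001100110100000001 → 1, fb=1
46: 0110011001101000000011 → 0, fb=1
47: 1100110011010000000111 → 1, fb=0
48: 1001100110100000001110 → 1, fb=1
49: 0011001101000000011101 → 0, fb=0
50: 0110011010000000111010 → 0, fb=1
51: 1100110100000001110101 → 1, fb=0
52: 1001101000000011101010 → 1, fb=1
53: 0011010000000111010101 → 0, fb=0
54: 0110100000001110101010 → 0, fb=1
55: 1101000000011101010101 → 1, fb=0
56: 1010000000111010101010 → 1, fb=1
57: 0100000001110101010101 → 0, fb=1
58: 1000000011101010101011 → 1, fb=1
59: 0000000111010101010111 → 0, fb=0
60: 0000001110101010101110 → 0, fb=0
61: 0000011101010101011100 → 0, fb=0
62: 0000111010101010111000 → 0, fb=0
63: 0001110101010101110000 → 0, fb=0
64: 0011101010101011100000 → 0, fb=0
65: 0111010101010111000000 → 0, fb=1
66: 1110101010101110000001 → 1, fb=0
67: 1101010101011100000010 → 1, fb=0
68: 1010101010111000000100 → 1, fb=1
69: 0101010101110000001001 → 0, fb=1
70: 1010101011100000010011 → 1, fb=1
71: 0101010111000000100111 → 0, fb=1
72: 1010101110000001001111 → 1, fb=1
73: 0101011100000010011111 → 0, fb=1
74: 1010111000000100111111 → 1, fb=1
75: 0101110000001001111111 → 0, fb=1

0001001011010010000000001101110111011000000001011001100110100000001110101010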